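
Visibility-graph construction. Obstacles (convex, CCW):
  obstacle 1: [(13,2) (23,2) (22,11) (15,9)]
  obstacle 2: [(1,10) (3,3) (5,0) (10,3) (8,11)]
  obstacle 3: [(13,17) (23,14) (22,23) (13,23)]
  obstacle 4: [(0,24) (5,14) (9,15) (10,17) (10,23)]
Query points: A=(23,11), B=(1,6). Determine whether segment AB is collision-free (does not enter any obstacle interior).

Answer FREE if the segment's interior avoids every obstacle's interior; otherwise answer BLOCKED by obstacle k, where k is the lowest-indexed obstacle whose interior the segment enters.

BLOCKED by obstacle 1

Obstacle 1 [(13,2) (23,2) (22,11) (15,9)]:
  edge (13,2)–(23,2): clear
  edge (23,2)–(22,11): crosses AB
  edge (22,11)–(15,9): crosses AB
  edge (15,9)–(13,2): clear
  → BLOCKED
Obstacle 2 [(1,10) (3,3) (5,0) (10,3) (8,11)]:
  edge (1,10)–(3,3): crosses AB
  edge (3,3)–(5,0): clear
  edge (5,0)–(10,3): clear
  edge (10,3)–(8,11): crosses AB
  edge (8,11)–(1,10): clear
  → BLOCKED
Obstacle 3 [(13,17) (23,14) (22,23) (13,23)]:
  edge (13,17)–(23,14): clear
  edge (23,14)–(22,23): clear
  edge (22,23)–(13,23): clear
  edge (13,23)–(13,17): clear
  midpoint (12,17/2) outside
  → clear
Obstacle 4 [(0,24) (5,14) (9,15) (10,17) (10,23)]:
  edge (0,24)–(5,14): clear
  edge (5,14)–(9,15): clear
  edge (9,15)–(10,17): clear
  edge (10,17)–(10,23): clear
  edge (10,23)–(0,24): clear
  midpoint (12,17/2) outside
  → clear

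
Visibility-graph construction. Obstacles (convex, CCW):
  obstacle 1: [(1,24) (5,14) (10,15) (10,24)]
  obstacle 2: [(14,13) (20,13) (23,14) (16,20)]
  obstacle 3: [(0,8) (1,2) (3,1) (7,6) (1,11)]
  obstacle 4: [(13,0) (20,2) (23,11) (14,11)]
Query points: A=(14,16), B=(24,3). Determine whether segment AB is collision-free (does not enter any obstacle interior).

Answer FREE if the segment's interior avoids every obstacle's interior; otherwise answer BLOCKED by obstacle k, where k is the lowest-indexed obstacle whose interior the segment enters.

BLOCKED by obstacle 2

Obstacle 1 [(1,24) (5,14) (10,15) (10,24)]:
  edge (1,24)–(5,14): clear
  edge (5,14)–(10,15): clear
  edge (10,15)–(10,24): clear
  edge (10,24)–(1,24): clear
  midpoint (19,19/2) outside
  → clear
Obstacle 2 [(14,13) (20,13) (23,14) (16,20)]:
  edge (14,13)–(20,13): crosses AB
  edge (20,13)–(23,14): clear
  edge (23,14)–(16,20): clear
  edge (16,20)–(14,13): crosses AB
  → BLOCKED
Obstacle 3 [(0,8) (1,2) (3,1) (7,6) (1,11)]:
  edge (0,8)–(1,2): clear
  edge (1,2)–(3,1): clear
  edge (3,1)–(7,6): clear
  edge (7,6)–(1,11): clear
  edge (1,11)–(0,8): clear
  midpoint (19,19/2) outside
  → clear
Obstacle 4 [(13,0) (20,2) (23,11) (14,11)]:
  edge (13,0)–(20,2): clear
  edge (20,2)–(23,11): crosses AB
  edge (23,11)–(14,11): crosses AB
  edge (14,11)–(13,0): clear
  → BLOCKED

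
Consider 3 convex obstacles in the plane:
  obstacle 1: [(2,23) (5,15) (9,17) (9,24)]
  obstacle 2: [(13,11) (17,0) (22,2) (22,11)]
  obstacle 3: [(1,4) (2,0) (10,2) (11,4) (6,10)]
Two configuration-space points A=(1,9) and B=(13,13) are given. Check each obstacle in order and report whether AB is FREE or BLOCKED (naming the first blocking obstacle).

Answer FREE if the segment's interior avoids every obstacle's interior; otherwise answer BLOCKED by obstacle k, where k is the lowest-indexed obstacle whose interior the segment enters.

Obstacle 1 [(2,23) (5,15) (9,17) (9,24)]:
  edge (2,23)–(5,15): clear
  edge (5,15)–(9,17): clear
  edge (9,17)–(9,24): clear
  edge (9,24)–(2,23): clear
  midpoint (7,11) outside
  → clear
Obstacle 2 [(13,11) (17,0) (22,2) (22,11)]:
  edge (13,11)–(17,0): clear
  edge (17,0)–(22,2): clear
  edge (22,2)–(22,11): clear
  edge (22,11)–(13,11): clear
  midpoint (7,11) outside
  → clear
Obstacle 3 [(1,4) (2,0) (10,2) (11,4) (6,10)]:
  edge (1,4)–(2,0): clear
  edge (2,0)–(10,2): clear
  edge (10,2)–(11,4): clear
  edge (11,4)–(6,10): clear
  edge (6,10)–(1,4): clear
  midpoint (7,11) outside
  → clear

FREE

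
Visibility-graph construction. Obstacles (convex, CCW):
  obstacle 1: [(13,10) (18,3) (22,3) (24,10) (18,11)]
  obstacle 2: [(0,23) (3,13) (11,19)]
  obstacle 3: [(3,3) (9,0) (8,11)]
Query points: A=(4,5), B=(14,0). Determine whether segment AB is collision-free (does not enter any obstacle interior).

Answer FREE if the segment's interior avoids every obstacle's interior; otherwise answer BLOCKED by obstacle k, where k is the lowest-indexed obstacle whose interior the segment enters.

BLOCKED by obstacle 3

Obstacle 1 [(13,10) (18,3) (22,3) (24,10) (18,11)]:
  edge (13,10)–(18,3): clear
  edge (18,3)–(22,3): clear
  edge (22,3)–(24,10): clear
  edge (24,10)–(18,11): clear
  edge (18,11)–(13,10): clear
  midpoint (9,5/2) outside
  → clear
Obstacle 2 [(0,23) (3,13) (11,19)]:
  edge (0,23)–(3,13): clear
  edge (3,13)–(11,19): clear
  edge (11,19)–(0,23): clear
  midpoint (9,5/2) outside
  → clear
Obstacle 3 [(3,3) (9,0) (8,11)]:
  edge (3,3)–(9,0): clear
  edge (9,0)–(8,11): crosses AB
  edge (8,11)–(3,3): crosses AB
  → BLOCKED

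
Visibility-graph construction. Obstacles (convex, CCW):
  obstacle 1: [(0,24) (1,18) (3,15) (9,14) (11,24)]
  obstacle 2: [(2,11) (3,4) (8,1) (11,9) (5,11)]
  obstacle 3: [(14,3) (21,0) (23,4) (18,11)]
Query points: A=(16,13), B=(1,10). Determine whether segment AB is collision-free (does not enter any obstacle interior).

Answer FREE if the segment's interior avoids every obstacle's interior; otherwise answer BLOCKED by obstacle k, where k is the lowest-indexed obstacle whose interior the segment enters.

BLOCKED by obstacle 2

Obstacle 1 [(0,24) (1,18) (3,15) (9,14) (11,24)]:
  edge (0,24)–(1,18): clear
  edge (1,18)–(3,15): clear
  edge (3,15)–(9,14): clear
  edge (9,14)–(11,24): clear
  edge (11,24)–(0,24): clear
  midpoint (17/2,23/2) outside
  → clear
Obstacle 2 [(2,11) (3,4) (8,1) (11,9) (5,11)]:
  edge (2,11)–(3,4): crosses AB
  edge (3,4)–(8,1): clear
  edge (8,1)–(11,9): clear
  edge (11,9)–(5,11): crosses AB
  edge (5,11)–(2,11): clear
  → BLOCKED
Obstacle 3 [(14,3) (21,0) (23,4) (18,11)]:
  edge (14,3)–(21,0): clear
  edge (21,0)–(23,4): clear
  edge (23,4)–(18,11): clear
  edge (18,11)–(14,3): clear
  midpoint (17/2,23/2) outside
  → clear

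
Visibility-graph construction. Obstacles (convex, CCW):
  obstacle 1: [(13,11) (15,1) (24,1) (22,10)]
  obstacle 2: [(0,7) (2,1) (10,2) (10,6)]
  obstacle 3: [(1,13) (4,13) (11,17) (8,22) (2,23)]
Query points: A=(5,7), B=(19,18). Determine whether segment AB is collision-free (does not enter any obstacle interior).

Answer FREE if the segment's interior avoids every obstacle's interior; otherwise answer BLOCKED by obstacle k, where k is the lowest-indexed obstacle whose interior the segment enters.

Obstacle 1 [(13,11) (15,1) (24,1) (22,10)]:
  edge (13,11)–(15,1): clear
  edge (15,1)–(24,1): clear
  edge (24,1)–(22,10): clear
  edge (22,10)–(13,11): clear
  midpoint (12,25/2) outside
  → clear
Obstacle 2 [(0,7) (2,1) (10,2) (10,6)]:
  edge (0,7)–(2,1): clear
  edge (2,1)–(10,2): clear
  edge (10,2)–(10,6): clear
  edge (10,6)–(0,7): clear
  midpoint (12,25/2) outside
  → clear
Obstacle 3 [(1,13) (4,13) (11,17) (8,22) (2,23)]:
  edge (1,13)–(4,13): clear
  edge (4,13)–(11,17): clear
  edge (11,17)–(8,22): clear
  edge (8,22)–(2,23): clear
  edge (2,23)–(1,13): clear
  midpoint (12,25/2) outside
  → clear

FREE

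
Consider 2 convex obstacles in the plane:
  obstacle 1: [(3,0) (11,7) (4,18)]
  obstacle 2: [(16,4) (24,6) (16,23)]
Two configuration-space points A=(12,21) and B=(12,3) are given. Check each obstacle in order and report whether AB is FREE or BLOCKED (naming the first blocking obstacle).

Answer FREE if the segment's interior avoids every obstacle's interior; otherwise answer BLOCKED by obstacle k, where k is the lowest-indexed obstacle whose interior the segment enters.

FREE

Obstacle 1 [(3,0) (11,7) (4,18)]:
  edge (3,0)–(11,7): clear
  edge (11,7)–(4,18): clear
  edge (4,18)–(3,0): clear
  midpoint (12,12) outside
  → clear
Obstacle 2 [(16,4) (24,6) (16,23)]:
  edge (16,4)–(24,6): clear
  edge (24,6)–(16,23): clear
  edge (16,23)–(16,4): clear
  midpoint (12,12) outside
  → clear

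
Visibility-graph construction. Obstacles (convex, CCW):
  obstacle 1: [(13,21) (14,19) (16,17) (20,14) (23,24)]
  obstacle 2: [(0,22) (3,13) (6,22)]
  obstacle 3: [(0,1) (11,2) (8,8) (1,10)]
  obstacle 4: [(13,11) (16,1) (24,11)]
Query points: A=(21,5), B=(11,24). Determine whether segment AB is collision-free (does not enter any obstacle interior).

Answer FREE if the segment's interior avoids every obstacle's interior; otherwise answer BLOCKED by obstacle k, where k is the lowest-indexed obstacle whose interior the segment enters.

Obstacle 1 [(13,21) (14,19) (16,17) (20,14) (23,24)]:
  edge (13,21)–(14,19): clear
  edge (14,19)–(16,17): clear
  edge (16,17)–(20,14): clear
  edge (20,14)–(23,24): clear
  edge (23,24)–(13,21): clear
  midpoint (16,29/2) outside
  → clear
Obstacle 2 [(0,22) (3,13) (6,22)]:
  edge (0,22)–(3,13): clear
  edge (3,13)–(6,22): clear
  edge (6,22)–(0,22): clear
  midpoint (16,29/2) outside
  → clear
Obstacle 3 [(0,1) (11,2) (8,8) (1,10)]:
  edge (0,1)–(11,2): clear
  edge (11,2)–(8,8): clear
  edge (8,8)–(1,10): clear
  edge (1,10)–(0,1): clear
  midpoint (16,29/2) outside
  → clear
Obstacle 4 [(13,11) (16,1) (24,11)]:
  edge (13,11)–(16,1): clear
  edge (16,1)–(24,11): crosses AB
  edge (24,11)–(13,11): crosses AB
  → BLOCKED

BLOCKED by obstacle 4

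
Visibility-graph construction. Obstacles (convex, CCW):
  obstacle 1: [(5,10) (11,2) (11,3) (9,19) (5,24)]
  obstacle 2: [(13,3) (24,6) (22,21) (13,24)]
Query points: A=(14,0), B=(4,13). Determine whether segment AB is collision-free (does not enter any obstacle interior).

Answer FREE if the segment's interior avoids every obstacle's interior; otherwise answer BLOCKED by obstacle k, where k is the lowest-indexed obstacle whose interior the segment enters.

BLOCKED by obstacle 1

Obstacle 1 [(5,10) (11,2) (11,3) (9,19) (5,24)]:
  edge (5,10)–(11,2): clear
  edge (11,2)–(11,3): clear
  edge (11,3)–(9,19): crosses AB
  edge (9,19)–(5,24): clear
  edge (5,24)–(5,10): crosses AB
  → BLOCKED
Obstacle 2 [(13,3) (24,6) (22,21) (13,24)]:
  edge (13,3)–(24,6): clear
  edge (24,6)–(22,21): clear
  edge (22,21)–(13,24): clear
  edge (13,24)–(13,3): clear
  midpoint (9,13/2) outside
  → clear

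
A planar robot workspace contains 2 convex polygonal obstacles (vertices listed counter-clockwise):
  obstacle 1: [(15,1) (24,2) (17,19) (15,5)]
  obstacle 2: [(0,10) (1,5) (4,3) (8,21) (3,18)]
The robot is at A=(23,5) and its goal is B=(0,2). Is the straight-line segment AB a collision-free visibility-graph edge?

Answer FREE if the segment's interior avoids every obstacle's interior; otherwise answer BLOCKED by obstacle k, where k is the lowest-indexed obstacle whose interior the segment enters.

Obstacle 1 [(15,1) (24,2) (17,19) (15,5)]:
  edge (15,1)–(24,2): clear
  edge (24,2)–(17,19): crosses AB
  edge (17,19)–(15,5): clear
  edge (15,5)–(15,1): crosses AB
  → BLOCKED
Obstacle 2 [(0,10) (1,5) (4,3) (8,21) (3,18)]:
  edge (0,10)–(1,5): clear
  edge (1,5)–(4,3): clear
  edge (4,3)–(8,21): clear
  edge (8,21)–(3,18): clear
  edge (3,18)–(0,10): clear
  midpoint (23/2,7/2) outside
  → clear

BLOCKED by obstacle 1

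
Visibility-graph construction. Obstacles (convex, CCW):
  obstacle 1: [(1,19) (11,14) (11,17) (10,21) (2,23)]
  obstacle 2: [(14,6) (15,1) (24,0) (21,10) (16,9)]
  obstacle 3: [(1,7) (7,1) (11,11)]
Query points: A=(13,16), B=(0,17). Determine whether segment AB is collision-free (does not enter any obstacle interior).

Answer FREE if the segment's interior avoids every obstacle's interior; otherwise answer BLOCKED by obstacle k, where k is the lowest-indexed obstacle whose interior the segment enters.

BLOCKED by obstacle 1

Obstacle 1 [(1,19) (11,14) (11,17) (10,21) (2,23)]:
  edge (1,19)–(11,14): crosses AB
  edge (11,14)–(11,17): crosses AB
  edge (11,17)–(10,21): clear
  edge (10,21)–(2,23): clear
  edge (2,23)–(1,19): clear
  → BLOCKED
Obstacle 2 [(14,6) (15,1) (24,0) (21,10) (16,9)]:
  edge (14,6)–(15,1): clear
  edge (15,1)–(24,0): clear
  edge (24,0)–(21,10): clear
  edge (21,10)–(16,9): clear
  edge (16,9)–(14,6): clear
  midpoint (13/2,33/2) outside
  → clear
Obstacle 3 [(1,7) (7,1) (11,11)]:
  edge (1,7)–(7,1): clear
  edge (7,1)–(11,11): clear
  edge (11,11)–(1,7): clear
  midpoint (13/2,33/2) outside
  → clear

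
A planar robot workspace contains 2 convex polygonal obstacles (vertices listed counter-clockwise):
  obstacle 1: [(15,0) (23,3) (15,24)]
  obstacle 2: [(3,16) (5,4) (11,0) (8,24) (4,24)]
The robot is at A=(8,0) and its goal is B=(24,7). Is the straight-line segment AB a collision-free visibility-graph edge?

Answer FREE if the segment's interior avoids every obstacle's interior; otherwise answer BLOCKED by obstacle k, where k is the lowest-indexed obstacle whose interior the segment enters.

Obstacle 1 [(15,0) (23,3) (15,24)]:
  edge (15,0)–(23,3): clear
  edge (23,3)–(15,24): crosses AB
  edge (15,24)–(15,0): crosses AB
  → BLOCKED
Obstacle 2 [(3,16) (5,4) (11,0) (8,24) (4,24)]:
  edge (3,16)–(5,4): clear
  edge (5,4)–(11,0): crosses AB
  edge (11,0)–(8,24): crosses AB
  edge (8,24)–(4,24): clear
  edge (4,24)–(3,16): clear
  → BLOCKED

BLOCKED by obstacle 1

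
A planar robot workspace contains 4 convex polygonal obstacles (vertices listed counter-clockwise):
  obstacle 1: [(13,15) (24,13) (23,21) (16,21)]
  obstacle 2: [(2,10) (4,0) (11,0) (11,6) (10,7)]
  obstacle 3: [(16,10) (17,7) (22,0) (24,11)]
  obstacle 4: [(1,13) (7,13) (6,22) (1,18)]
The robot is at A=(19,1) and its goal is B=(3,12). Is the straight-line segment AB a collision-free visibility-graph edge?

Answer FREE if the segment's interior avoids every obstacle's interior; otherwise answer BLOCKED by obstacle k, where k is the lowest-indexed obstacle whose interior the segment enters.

Obstacle 1 [(13,15) (24,13) (23,21) (16,21)]:
  edge (13,15)–(24,13): clear
  edge (24,13)–(23,21): clear
  edge (23,21)–(16,21): clear
  edge (16,21)–(13,15): clear
  midpoint (11,13/2) outside
  → clear
Obstacle 2 [(2,10) (4,0) (11,0) (11,6) (10,7)]:
  edge (2,10)–(4,0): clear
  edge (4,0)–(11,0): clear
  edge (11,0)–(11,6): clear
  edge (11,6)–(10,7): clear
  edge (10,7)–(2,10): clear
  midpoint (11,13/2) outside
  → clear
Obstacle 3 [(16,10) (17,7) (22,0) (24,11)]:
  edge (16,10)–(17,7): clear
  edge (17,7)–(22,0): clear
  edge (22,0)–(24,11): clear
  edge (24,11)–(16,10): clear
  midpoint (11,13/2) outside
  → clear
Obstacle 4 [(1,13) (7,13) (6,22) (1,18)]:
  edge (1,13)–(7,13): clear
  edge (7,13)–(6,22): clear
  edge (6,22)–(1,18): clear
  edge (1,18)–(1,13): clear
  midpoint (11,13/2) outside
  → clear

FREE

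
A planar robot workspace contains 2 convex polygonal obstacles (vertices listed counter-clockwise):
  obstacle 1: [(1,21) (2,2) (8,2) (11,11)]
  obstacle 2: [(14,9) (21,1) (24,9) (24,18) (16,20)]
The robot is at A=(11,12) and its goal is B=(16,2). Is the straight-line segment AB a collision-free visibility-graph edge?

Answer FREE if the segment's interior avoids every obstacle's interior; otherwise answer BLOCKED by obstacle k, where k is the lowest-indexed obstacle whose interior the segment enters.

Obstacle 1 [(1,21) (2,2) (8,2) (11,11)]:
  edge (1,21)–(2,2): clear
  edge (2,2)–(8,2): clear
  edge (8,2)–(11,11): clear
  edge (11,11)–(1,21): clear
  midpoint (27/2,7) outside
  → clear
Obstacle 2 [(14,9) (21,1) (24,9) (24,18) (16,20)]:
  edge (14,9)–(21,1): clear
  edge (21,1)–(24,9): clear
  edge (24,9)–(24,18): clear
  edge (24,18)–(16,20): clear
  edge (16,20)–(14,9): clear
  midpoint (27/2,7) outside
  → clear

FREE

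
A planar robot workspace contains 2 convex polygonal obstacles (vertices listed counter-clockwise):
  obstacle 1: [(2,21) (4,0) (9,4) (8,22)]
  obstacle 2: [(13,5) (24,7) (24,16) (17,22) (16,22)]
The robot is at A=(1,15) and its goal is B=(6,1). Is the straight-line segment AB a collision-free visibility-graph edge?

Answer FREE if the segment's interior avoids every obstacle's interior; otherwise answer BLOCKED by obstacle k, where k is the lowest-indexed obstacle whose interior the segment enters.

Obstacle 1 [(2,21) (4,0) (9,4) (8,22)]:
  edge (2,21)–(4,0): crosses AB
  edge (4,0)–(9,4): crosses AB
  edge (9,4)–(8,22): clear
  edge (8,22)–(2,21): clear
  → BLOCKED
Obstacle 2 [(13,5) (24,7) (24,16) (17,22) (16,22)]:
  edge (13,5)–(24,7): clear
  edge (24,7)–(24,16): clear
  edge (24,16)–(17,22): clear
  edge (17,22)–(16,22): clear
  edge (16,22)–(13,5): clear
  midpoint (7/2,8) outside
  → clear

BLOCKED by obstacle 1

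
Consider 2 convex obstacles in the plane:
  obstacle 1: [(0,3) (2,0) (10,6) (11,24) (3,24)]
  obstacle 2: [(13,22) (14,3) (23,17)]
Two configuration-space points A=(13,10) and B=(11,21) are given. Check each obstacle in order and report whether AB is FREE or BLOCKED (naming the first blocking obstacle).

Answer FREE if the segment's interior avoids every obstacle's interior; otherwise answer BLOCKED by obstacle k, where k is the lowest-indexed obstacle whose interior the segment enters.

Obstacle 1 [(0,3) (2,0) (10,6) (11,24) (3,24)]:
  edge (0,3)–(2,0): clear
  edge (2,0)–(10,6): clear
  edge (10,6)–(11,24): clear
  edge (11,24)–(3,24): clear
  edge (3,24)–(0,3): clear
  midpoint (12,31/2) outside
  → clear
Obstacle 2 [(13,22) (14,3) (23,17)]:
  edge (13,22)–(14,3): clear
  edge (14,3)–(23,17): clear
  edge (23,17)–(13,22): clear
  midpoint (12,31/2) outside
  → clear

FREE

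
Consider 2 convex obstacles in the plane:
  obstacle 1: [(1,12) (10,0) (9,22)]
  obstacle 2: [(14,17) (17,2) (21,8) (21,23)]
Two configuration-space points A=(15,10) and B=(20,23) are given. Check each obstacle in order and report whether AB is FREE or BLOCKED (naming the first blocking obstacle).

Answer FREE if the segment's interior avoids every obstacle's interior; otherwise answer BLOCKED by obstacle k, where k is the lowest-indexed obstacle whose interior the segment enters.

Obstacle 1 [(1,12) (10,0) (9,22)]:
  edge (1,12)–(10,0): clear
  edge (10,0)–(9,22): clear
  edge (9,22)–(1,12): clear
  midpoint (35/2,33/2) outside
  → clear
Obstacle 2 [(14,17) (17,2) (21,8) (21,23)]:
  edge (14,17)–(17,2): crosses AB
  edge (17,2)–(21,8): clear
  edge (21,8)–(21,23): clear
  edge (21,23)–(14,17): crosses AB
  → BLOCKED

BLOCKED by obstacle 2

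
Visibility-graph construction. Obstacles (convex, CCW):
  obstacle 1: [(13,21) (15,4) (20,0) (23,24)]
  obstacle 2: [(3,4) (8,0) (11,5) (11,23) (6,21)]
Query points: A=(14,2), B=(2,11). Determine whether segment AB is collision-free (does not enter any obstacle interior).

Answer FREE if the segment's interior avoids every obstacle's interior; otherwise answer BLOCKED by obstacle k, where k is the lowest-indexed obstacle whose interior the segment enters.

Obstacle 1 [(13,21) (15,4) (20,0) (23,24)]:
  edge (13,21)–(15,4): clear
  edge (15,4)–(20,0): clear
  edge (20,0)–(23,24): clear
  edge (23,24)–(13,21): clear
  midpoint (8,13/2) outside
  → clear
Obstacle 2 [(3,4) (8,0) (11,5) (11,23) (6,21)]:
  edge (3,4)–(8,0): clear
  edge (8,0)–(11,5): crosses AB
  edge (11,5)–(11,23): clear
  edge (11,23)–(6,21): clear
  edge (6,21)–(3,4): crosses AB
  → BLOCKED

BLOCKED by obstacle 2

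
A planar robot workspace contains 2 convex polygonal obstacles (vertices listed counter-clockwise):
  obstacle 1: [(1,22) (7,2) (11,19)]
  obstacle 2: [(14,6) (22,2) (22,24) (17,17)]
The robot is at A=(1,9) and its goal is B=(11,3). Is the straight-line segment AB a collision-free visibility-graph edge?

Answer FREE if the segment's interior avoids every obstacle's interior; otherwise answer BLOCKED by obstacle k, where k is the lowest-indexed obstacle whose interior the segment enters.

BLOCKED by obstacle 1

Obstacle 1 [(1,22) (7,2) (11,19)]:
  edge (1,22)–(7,2): crosses AB
  edge (7,2)–(11,19): crosses AB
  edge (11,19)–(1,22): clear
  → BLOCKED
Obstacle 2 [(14,6) (22,2) (22,24) (17,17)]:
  edge (14,6)–(22,2): clear
  edge (22,2)–(22,24): clear
  edge (22,24)–(17,17): clear
  edge (17,17)–(14,6): clear
  midpoint (6,6) outside
  → clear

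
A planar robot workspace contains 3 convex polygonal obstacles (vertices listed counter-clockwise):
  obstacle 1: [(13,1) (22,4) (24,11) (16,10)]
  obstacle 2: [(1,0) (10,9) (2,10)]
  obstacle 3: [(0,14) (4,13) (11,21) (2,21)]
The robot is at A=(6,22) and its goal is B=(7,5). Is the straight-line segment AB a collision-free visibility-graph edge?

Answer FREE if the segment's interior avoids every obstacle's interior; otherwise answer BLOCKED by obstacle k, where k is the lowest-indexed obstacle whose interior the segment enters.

BLOCKED by obstacle 2

Obstacle 1 [(13,1) (22,4) (24,11) (16,10)]:
  edge (13,1)–(22,4): clear
  edge (22,4)–(24,11): clear
  edge (24,11)–(16,10): clear
  edge (16,10)–(13,1): clear
  midpoint (13/2,27/2) outside
  → clear
Obstacle 2 [(1,0) (10,9) (2,10)]:
  edge (1,0)–(10,9): crosses AB
  edge (10,9)–(2,10): crosses AB
  edge (2,10)–(1,0): clear
  → BLOCKED
Obstacle 3 [(0,14) (4,13) (11,21) (2,21)]:
  edge (0,14)–(4,13): clear
  edge (4,13)–(11,21): crosses AB
  edge (11,21)–(2,21): crosses AB
  edge (2,21)–(0,14): clear
  → BLOCKED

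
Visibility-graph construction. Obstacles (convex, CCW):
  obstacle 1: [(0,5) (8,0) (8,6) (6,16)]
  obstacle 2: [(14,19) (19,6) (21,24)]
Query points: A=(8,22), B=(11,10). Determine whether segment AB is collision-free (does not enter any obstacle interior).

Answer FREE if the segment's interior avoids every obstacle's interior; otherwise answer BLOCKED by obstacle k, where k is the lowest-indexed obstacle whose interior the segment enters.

FREE

Obstacle 1 [(0,5) (8,0) (8,6) (6,16)]:
  edge (0,5)–(8,0): clear
  edge (8,0)–(8,6): clear
  edge (8,6)–(6,16): clear
  edge (6,16)–(0,5): clear
  midpoint (19/2,16) outside
  → clear
Obstacle 2 [(14,19) (19,6) (21,24)]:
  edge (14,19)–(19,6): clear
  edge (19,6)–(21,24): clear
  edge (21,24)–(14,19): clear
  midpoint (19/2,16) outside
  → clear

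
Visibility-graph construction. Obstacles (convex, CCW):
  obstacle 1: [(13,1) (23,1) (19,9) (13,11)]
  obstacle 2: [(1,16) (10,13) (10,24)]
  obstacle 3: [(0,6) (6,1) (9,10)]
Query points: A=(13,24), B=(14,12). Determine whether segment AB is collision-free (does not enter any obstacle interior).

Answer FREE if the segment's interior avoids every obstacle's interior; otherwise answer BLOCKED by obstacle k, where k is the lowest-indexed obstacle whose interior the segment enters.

FREE

Obstacle 1 [(13,1) (23,1) (19,9) (13,11)]:
  edge (13,1)–(23,1): clear
  edge (23,1)–(19,9): clear
  edge (19,9)–(13,11): clear
  edge (13,11)–(13,1): clear
  midpoint (27/2,18) outside
  → clear
Obstacle 2 [(1,16) (10,13) (10,24)]:
  edge (1,16)–(10,13): clear
  edge (10,13)–(10,24): clear
  edge (10,24)–(1,16): clear
  midpoint (27/2,18) outside
  → clear
Obstacle 3 [(0,6) (6,1) (9,10)]:
  edge (0,6)–(6,1): clear
  edge (6,1)–(9,10): clear
  edge (9,10)–(0,6): clear
  midpoint (27/2,18) outside
  → clear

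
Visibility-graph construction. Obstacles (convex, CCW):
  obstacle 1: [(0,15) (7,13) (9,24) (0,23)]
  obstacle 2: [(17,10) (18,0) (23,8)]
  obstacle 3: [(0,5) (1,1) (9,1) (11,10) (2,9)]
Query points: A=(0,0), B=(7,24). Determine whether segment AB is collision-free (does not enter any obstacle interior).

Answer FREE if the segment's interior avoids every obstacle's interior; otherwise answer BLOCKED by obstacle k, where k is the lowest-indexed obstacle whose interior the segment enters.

Obstacle 1 [(0,15) (7,13) (9,24) (0,23)]:
  edge (0,15)–(7,13): crosses AB
  edge (7,13)–(9,24): clear
  edge (9,24)–(0,23): crosses AB
  edge (0,23)–(0,15): clear
  → BLOCKED
Obstacle 2 [(17,10) (18,0) (23,8)]:
  edge (17,10)–(18,0): clear
  edge (18,0)–(23,8): clear
  edge (23,8)–(17,10): clear
  midpoint (7/2,12) outside
  → clear
Obstacle 3 [(0,5) (1,1) (9,1) (11,10) (2,9)]:
  edge (0,5)–(1,1): crosses AB
  edge (1,1)–(9,1): clear
  edge (9,1)–(11,10): clear
  edge (11,10)–(2,9): crosses AB
  edge (2,9)–(0,5): clear
  → BLOCKED

BLOCKED by obstacle 1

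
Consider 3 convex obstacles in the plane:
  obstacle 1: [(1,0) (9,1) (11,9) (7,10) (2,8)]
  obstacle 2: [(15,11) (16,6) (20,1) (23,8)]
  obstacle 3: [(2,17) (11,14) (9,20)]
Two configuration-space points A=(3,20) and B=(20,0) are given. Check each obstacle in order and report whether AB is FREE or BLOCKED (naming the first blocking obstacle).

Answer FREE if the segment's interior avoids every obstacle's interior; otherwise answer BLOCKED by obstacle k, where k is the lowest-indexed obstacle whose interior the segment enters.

Obstacle 1 [(1,0) (9,1) (11,9) (7,10) (2,8)]:
  edge (1,0)–(9,1): clear
  edge (9,1)–(11,9): clear
  edge (11,9)–(7,10): clear
  edge (7,10)–(2,8): clear
  edge (2,8)–(1,0): clear
  midpoint (23/2,10) outside
  → clear
Obstacle 2 [(15,11) (16,6) (20,1) (23,8)]:
  edge (15,11)–(16,6): clear
  edge (16,6)–(20,1): clear
  edge (20,1)–(23,8): clear
  edge (23,8)–(15,11): clear
  midpoint (23/2,10) outside
  → clear
Obstacle 3 [(2,17) (11,14) (9,20)]:
  edge (2,17)–(11,14): crosses AB
  edge (11,14)–(9,20): clear
  edge (9,20)–(2,17): crosses AB
  → BLOCKED

BLOCKED by obstacle 3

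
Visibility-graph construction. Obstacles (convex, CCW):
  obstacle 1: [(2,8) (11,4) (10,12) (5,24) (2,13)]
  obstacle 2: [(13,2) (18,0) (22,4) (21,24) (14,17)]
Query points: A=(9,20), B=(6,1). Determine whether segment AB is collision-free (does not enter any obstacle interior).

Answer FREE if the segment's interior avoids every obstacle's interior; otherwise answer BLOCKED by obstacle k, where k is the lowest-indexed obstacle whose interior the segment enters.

BLOCKED by obstacle 1

Obstacle 1 [(2,8) (11,4) (10,12) (5,24) (2,13)]:
  edge (2,8)–(11,4): crosses AB
  edge (11,4)–(10,12): clear
  edge (10,12)–(5,24): crosses AB
  edge (5,24)–(2,13): clear
  edge (2,13)–(2,8): clear
  → BLOCKED
Obstacle 2 [(13,2) (18,0) (22,4) (21,24) (14,17)]:
  edge (13,2)–(18,0): clear
  edge (18,0)–(22,4): clear
  edge (22,4)–(21,24): clear
  edge (21,24)–(14,17): clear
  edge (14,17)–(13,2): clear
  midpoint (15/2,21/2) outside
  → clear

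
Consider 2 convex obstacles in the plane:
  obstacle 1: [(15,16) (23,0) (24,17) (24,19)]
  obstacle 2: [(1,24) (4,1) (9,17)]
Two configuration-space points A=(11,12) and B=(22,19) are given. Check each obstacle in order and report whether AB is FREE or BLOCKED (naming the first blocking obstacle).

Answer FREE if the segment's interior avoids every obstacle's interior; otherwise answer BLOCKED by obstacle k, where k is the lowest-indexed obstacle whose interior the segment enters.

BLOCKED by obstacle 1

Obstacle 1 [(15,16) (23,0) (24,17) (24,19)]:
  edge (15,16)–(23,0): crosses AB
  edge (23,0)–(24,17): clear
  edge (24,17)–(24,19): clear
  edge (24,19)–(15,16): crosses AB
  → BLOCKED
Obstacle 2 [(1,24) (4,1) (9,17)]:
  edge (1,24)–(4,1): clear
  edge (4,1)–(9,17): clear
  edge (9,17)–(1,24): clear
  midpoint (33/2,31/2) outside
  → clear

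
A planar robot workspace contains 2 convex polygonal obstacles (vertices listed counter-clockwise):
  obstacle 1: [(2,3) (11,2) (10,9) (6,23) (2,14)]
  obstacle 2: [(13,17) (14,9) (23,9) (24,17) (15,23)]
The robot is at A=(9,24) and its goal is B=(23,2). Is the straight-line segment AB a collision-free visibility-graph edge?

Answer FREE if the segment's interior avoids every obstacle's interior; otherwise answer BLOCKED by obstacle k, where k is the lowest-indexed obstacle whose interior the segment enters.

Obstacle 1 [(2,3) (11,2) (10,9) (6,23) (2,14)]:
  edge (2,3)–(11,2): clear
  edge (11,2)–(10,9): clear
  edge (10,9)–(6,23): clear
  edge (6,23)–(2,14): clear
  edge (2,14)–(2,3): clear
  midpoint (16,13) outside
  → clear
Obstacle 2 [(13,17) (14,9) (23,9) (24,17) (15,23)]:
  edge (13,17)–(14,9): clear
  edge (14,9)–(23,9): crosses AB
  edge (23,9)–(24,17): clear
  edge (24,17)–(15,23): clear
  edge (15,23)–(13,17): crosses AB
  → BLOCKED

BLOCKED by obstacle 2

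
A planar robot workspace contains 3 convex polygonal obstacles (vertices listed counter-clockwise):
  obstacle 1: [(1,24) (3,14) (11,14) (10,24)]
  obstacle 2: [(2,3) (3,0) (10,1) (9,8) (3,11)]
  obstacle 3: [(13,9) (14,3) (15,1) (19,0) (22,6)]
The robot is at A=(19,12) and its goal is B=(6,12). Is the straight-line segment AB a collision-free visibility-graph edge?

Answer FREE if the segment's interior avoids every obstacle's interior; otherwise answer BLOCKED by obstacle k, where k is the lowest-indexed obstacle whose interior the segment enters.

FREE

Obstacle 1 [(1,24) (3,14) (11,14) (10,24)]:
  edge (1,24)–(3,14): clear
  edge (3,14)–(11,14): clear
  edge (11,14)–(10,24): clear
  edge (10,24)–(1,24): clear
  midpoint (25/2,12) outside
  → clear
Obstacle 2 [(2,3) (3,0) (10,1) (9,8) (3,11)]:
  edge (2,3)–(3,0): clear
  edge (3,0)–(10,1): clear
  edge (10,1)–(9,8): clear
  edge (9,8)–(3,11): clear
  edge (3,11)–(2,3): clear
  midpoint (25/2,12) outside
  → clear
Obstacle 3 [(13,9) (14,3) (15,1) (19,0) (22,6)]:
  edge (13,9)–(14,3): clear
  edge (14,3)–(15,1): clear
  edge (15,1)–(19,0): clear
  edge (19,0)–(22,6): clear
  edge (22,6)–(13,9): clear
  midpoint (25/2,12) outside
  → clear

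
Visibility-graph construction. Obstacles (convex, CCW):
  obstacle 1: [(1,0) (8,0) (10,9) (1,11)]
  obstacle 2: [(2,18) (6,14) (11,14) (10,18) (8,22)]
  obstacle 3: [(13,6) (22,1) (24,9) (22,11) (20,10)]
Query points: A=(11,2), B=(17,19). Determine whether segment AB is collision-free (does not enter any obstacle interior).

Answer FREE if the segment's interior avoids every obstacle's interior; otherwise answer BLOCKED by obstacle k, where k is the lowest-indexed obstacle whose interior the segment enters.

FREE

Obstacle 1 [(1,0) (8,0) (10,9) (1,11)]:
  edge (1,0)–(8,0): clear
  edge (8,0)–(10,9): clear
  edge (10,9)–(1,11): clear
  edge (1,11)–(1,0): clear
  midpoint (14,21/2) outside
  → clear
Obstacle 2 [(2,18) (6,14) (11,14) (10,18) (8,22)]:
  edge (2,18)–(6,14): clear
  edge (6,14)–(11,14): clear
  edge (11,14)–(10,18): clear
  edge (10,18)–(8,22): clear
  edge (8,22)–(2,18): clear
  midpoint (14,21/2) outside
  → clear
Obstacle 3 [(13,6) (22,1) (24,9) (22,11) (20,10)]:
  edge (13,6)–(22,1): clear
  edge (22,1)–(24,9): clear
  edge (24,9)–(22,11): clear
  edge (22,11)–(20,10): clear
  edge (20,10)–(13,6): clear
  midpoint (14,21/2) outside
  → clear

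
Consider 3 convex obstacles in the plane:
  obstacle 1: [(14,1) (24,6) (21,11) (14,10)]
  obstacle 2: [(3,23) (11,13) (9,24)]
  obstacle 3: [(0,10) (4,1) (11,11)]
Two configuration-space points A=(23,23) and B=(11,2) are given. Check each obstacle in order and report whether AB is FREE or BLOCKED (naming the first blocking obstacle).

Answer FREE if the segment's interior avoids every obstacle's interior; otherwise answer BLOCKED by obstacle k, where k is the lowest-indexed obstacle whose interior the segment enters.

BLOCKED by obstacle 1

Obstacle 1 [(14,1) (24,6) (21,11) (14,10)]:
  edge (14,1)–(24,6): clear
  edge (24,6)–(21,11): clear
  edge (21,11)–(14,10): crosses AB
  edge (14,10)–(14,1): crosses AB
  → BLOCKED
Obstacle 2 [(3,23) (11,13) (9,24)]:
  edge (3,23)–(11,13): clear
  edge (11,13)–(9,24): clear
  edge (9,24)–(3,23): clear
  midpoint (17,25/2) outside
  → clear
Obstacle 3 [(0,10) (4,1) (11,11)]:
  edge (0,10)–(4,1): clear
  edge (4,1)–(11,11): clear
  edge (11,11)–(0,10): clear
  midpoint (17,25/2) outside
  → clear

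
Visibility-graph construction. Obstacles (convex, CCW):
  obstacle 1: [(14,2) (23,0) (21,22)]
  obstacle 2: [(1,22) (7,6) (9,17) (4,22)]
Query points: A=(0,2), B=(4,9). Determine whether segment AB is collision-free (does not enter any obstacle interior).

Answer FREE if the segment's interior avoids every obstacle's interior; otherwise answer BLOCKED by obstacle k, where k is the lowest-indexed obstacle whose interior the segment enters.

FREE

Obstacle 1 [(14,2) (23,0) (21,22)]:
  edge (14,2)–(23,0): clear
  edge (23,0)–(21,22): clear
  edge (21,22)–(14,2): clear
  midpoint (2,11/2) outside
  → clear
Obstacle 2 [(1,22) (7,6) (9,17) (4,22)]:
  edge (1,22)–(7,6): clear
  edge (7,6)–(9,17): clear
  edge (9,17)–(4,22): clear
  edge (4,22)–(1,22): clear
  midpoint (2,11/2) outside
  → clear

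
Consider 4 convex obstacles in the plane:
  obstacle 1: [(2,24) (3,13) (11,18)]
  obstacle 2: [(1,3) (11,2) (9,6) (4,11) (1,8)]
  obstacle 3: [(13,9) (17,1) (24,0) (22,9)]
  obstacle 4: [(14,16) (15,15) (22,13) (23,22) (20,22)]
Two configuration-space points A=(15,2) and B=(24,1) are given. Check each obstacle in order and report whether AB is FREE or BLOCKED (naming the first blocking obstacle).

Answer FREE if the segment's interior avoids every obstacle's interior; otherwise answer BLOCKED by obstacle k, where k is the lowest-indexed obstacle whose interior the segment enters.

Obstacle 1 [(2,24) (3,13) (11,18)]:
  edge (2,24)–(3,13): clear
  edge (3,13)–(11,18): clear
  edge (11,18)–(2,24): clear
  midpoint (39/2,3/2) outside
  → clear
Obstacle 2 [(1,3) (11,2) (9,6) (4,11) (1,8)]:
  edge (1,3)–(11,2): clear
  edge (11,2)–(9,6): clear
  edge (9,6)–(4,11): clear
  edge (4,11)–(1,8): clear
  edge (1,8)–(1,3): clear
  midpoint (39/2,3/2) outside
  → clear
Obstacle 3 [(13,9) (17,1) (24,0) (22,9)]:
  edge (13,9)–(17,1): crosses AB
  edge (17,1)–(24,0): clear
  edge (24,0)–(22,9): crosses AB
  edge (22,9)–(13,9): clear
  → BLOCKED
Obstacle 4 [(14,16) (15,15) (22,13) (23,22) (20,22)]:
  edge (14,16)–(15,15): clear
  edge (15,15)–(22,13): clear
  edge (22,13)–(23,22): clear
  edge (23,22)–(20,22): clear
  edge (20,22)–(14,16): clear
  midpoint (39/2,3/2) outside
  → clear

BLOCKED by obstacle 3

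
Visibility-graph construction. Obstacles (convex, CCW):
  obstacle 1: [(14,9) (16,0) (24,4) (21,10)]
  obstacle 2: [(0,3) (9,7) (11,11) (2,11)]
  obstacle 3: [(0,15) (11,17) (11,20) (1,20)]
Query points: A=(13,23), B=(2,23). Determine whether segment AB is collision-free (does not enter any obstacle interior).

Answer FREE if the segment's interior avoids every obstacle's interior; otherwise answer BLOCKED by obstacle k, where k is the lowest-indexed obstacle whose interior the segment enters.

Obstacle 1 [(14,9) (16,0) (24,4) (21,10)]:
  edge (14,9)–(16,0): clear
  edge (16,0)–(24,4): clear
  edge (24,4)–(21,10): clear
  edge (21,10)–(14,9): clear
  midpoint (15/2,23) outside
  → clear
Obstacle 2 [(0,3) (9,7) (11,11) (2,11)]:
  edge (0,3)–(9,7): clear
  edge (9,7)–(11,11): clear
  edge (11,11)–(2,11): clear
  edge (2,11)–(0,3): clear
  midpoint (15/2,23) outside
  → clear
Obstacle 3 [(0,15) (11,17) (11,20) (1,20)]:
  edge (0,15)–(11,17): clear
  edge (11,17)–(11,20): clear
  edge (11,20)–(1,20): clear
  edge (1,20)–(0,15): clear
  midpoint (15/2,23) outside
  → clear

FREE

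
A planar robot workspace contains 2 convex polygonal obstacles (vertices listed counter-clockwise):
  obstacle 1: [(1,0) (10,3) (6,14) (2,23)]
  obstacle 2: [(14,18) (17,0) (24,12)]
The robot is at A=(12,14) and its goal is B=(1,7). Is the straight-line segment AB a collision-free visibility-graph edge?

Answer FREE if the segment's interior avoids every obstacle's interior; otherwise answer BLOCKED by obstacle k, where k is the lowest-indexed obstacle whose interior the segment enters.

Obstacle 1 [(1,0) (10,3) (6,14) (2,23)]:
  edge (1,0)–(10,3): clear
  edge (10,3)–(6,14): crosses AB
  edge (6,14)–(2,23): clear
  edge (2,23)–(1,0): crosses AB
  → BLOCKED
Obstacle 2 [(14,18) (17,0) (24,12)]:
  edge (14,18)–(17,0): clear
  edge (17,0)–(24,12): clear
  edge (24,12)–(14,18): clear
  midpoint (13/2,21/2) outside
  → clear

BLOCKED by obstacle 1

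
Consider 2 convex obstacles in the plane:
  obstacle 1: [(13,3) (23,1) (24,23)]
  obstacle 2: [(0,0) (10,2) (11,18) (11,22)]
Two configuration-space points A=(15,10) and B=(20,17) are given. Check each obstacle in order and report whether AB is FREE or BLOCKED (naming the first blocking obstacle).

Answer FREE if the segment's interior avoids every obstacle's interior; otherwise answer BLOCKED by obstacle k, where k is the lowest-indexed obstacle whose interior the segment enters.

Obstacle 1 [(13,3) (23,1) (24,23)]:
  edge (13,3)–(23,1): clear
  edge (23,1)–(24,23): clear
  edge (24,23)–(13,3): clear
  midpoint (35/2,27/2) outside
  → clear
Obstacle 2 [(0,0) (10,2) (11,18) (11,22)]:
  edge (0,0)–(10,2): clear
  edge (10,2)–(11,18): clear
  edge (11,18)–(11,22): clear
  edge (11,22)–(0,0): clear
  midpoint (35/2,27/2) outside
  → clear

FREE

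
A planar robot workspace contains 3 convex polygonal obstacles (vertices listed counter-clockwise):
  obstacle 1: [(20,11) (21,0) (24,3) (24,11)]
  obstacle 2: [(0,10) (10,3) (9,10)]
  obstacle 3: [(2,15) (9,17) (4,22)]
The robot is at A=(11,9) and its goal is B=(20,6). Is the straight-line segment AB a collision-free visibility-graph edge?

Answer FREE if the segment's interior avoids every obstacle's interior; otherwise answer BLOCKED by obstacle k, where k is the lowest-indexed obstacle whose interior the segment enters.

Obstacle 1 [(20,11) (21,0) (24,3) (24,11)]:
  edge (20,11)–(21,0): clear
  edge (21,0)–(24,3): clear
  edge (24,3)–(24,11): clear
  edge (24,11)–(20,11): clear
  midpoint (31/2,15/2) outside
  → clear
Obstacle 2 [(0,10) (10,3) (9,10)]:
  edge (0,10)–(10,3): clear
  edge (10,3)–(9,10): clear
  edge (9,10)–(0,10): clear
  midpoint (31/2,15/2) outside
  → clear
Obstacle 3 [(2,15) (9,17) (4,22)]:
  edge (2,15)–(9,17): clear
  edge (9,17)–(4,22): clear
  edge (4,22)–(2,15): clear
  midpoint (31/2,15/2) outside
  → clear

FREE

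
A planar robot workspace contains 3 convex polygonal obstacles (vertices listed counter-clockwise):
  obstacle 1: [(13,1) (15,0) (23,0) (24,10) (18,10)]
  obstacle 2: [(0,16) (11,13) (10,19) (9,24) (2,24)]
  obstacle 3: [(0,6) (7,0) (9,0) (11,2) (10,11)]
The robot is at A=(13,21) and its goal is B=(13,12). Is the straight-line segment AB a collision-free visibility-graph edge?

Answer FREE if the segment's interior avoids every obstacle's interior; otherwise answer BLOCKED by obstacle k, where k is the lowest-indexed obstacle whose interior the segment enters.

Obstacle 1 [(13,1) (15,0) (23,0) (24,10) (18,10)]:
  edge (13,1)–(15,0): clear
  edge (15,0)–(23,0): clear
  edge (23,0)–(24,10): clear
  edge (24,10)–(18,10): clear
  edge (18,10)–(13,1): clear
  midpoint (13,33/2) outside
  → clear
Obstacle 2 [(0,16) (11,13) (10,19) (9,24) (2,24)]:
  edge (0,16)–(11,13): clear
  edge (11,13)–(10,19): clear
  edge (10,19)–(9,24): clear
  edge (9,24)–(2,24): clear
  edge (2,24)–(0,16): clear
  midpoint (13,33/2) outside
  → clear
Obstacle 3 [(0,6) (7,0) (9,0) (11,2) (10,11)]:
  edge (0,6)–(7,0): clear
  edge (7,0)–(9,0): clear
  edge (9,0)–(11,2): clear
  edge (11,2)–(10,11): clear
  edge (10,11)–(0,6): clear
  midpoint (13,33/2) outside
  → clear

FREE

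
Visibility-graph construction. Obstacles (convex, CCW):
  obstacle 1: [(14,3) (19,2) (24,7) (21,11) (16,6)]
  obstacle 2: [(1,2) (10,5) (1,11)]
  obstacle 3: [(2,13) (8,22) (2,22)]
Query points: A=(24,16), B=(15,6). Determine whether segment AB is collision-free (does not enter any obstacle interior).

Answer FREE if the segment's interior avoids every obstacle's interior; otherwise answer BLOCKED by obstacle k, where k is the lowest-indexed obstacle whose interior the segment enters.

FREE

Obstacle 1 [(14,3) (19,2) (24,7) (21,11) (16,6)]:
  edge (14,3)–(19,2): clear
  edge (19,2)–(24,7): clear
  edge (24,7)–(21,11): clear
  edge (21,11)–(16,6): clear
  edge (16,6)–(14,3): clear
  midpoint (39/2,11) outside
  → clear
Obstacle 2 [(1,2) (10,5) (1,11)]:
  edge (1,2)–(10,5): clear
  edge (10,5)–(1,11): clear
  edge (1,11)–(1,2): clear
  midpoint (39/2,11) outside
  → clear
Obstacle 3 [(2,13) (8,22) (2,22)]:
  edge (2,13)–(8,22): clear
  edge (8,22)–(2,22): clear
  edge (2,22)–(2,13): clear
  midpoint (39/2,11) outside
  → clear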